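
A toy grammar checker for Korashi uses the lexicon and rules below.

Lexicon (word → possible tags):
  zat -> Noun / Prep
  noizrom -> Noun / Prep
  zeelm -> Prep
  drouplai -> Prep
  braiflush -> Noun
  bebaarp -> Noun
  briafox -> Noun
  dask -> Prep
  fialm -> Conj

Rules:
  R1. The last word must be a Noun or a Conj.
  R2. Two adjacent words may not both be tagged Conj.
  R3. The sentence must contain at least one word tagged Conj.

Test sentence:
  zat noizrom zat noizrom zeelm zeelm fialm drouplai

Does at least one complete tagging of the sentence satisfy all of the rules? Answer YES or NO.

Candidates per position — 1:zat {Noun,Prep}; 2:noizrom {Noun,Prep}; 3:zat {Noun,Prep}; 4:noizrom {Noun,Prep}; 5:zeelm {Prep}; 6:zeelm {Prep}; 7:fialm {Conj}; 8:drouplai {Prep}.
Rule 1 cannot be satisfied by any choice of tags from the lexicon.
So there is no consistent tagging.

NO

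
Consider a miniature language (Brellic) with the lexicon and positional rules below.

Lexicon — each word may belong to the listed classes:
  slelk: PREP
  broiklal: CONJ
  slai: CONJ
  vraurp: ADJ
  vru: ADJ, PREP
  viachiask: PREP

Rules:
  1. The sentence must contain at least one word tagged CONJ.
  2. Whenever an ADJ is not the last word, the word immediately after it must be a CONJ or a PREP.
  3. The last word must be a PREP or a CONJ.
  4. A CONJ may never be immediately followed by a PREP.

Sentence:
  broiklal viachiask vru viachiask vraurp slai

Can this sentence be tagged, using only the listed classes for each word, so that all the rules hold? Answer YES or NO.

NO

Candidates per position — 1:broiklal {CONJ}; 2:viachiask {PREP}; 3:vru {ADJ,PREP}; 4:viachiask {PREP}; 5:vraurp {ADJ}; 6:slai {CONJ}.
Rule 4 cannot be satisfied by any choice of tags from the lexicon.
So there is no consistent tagging.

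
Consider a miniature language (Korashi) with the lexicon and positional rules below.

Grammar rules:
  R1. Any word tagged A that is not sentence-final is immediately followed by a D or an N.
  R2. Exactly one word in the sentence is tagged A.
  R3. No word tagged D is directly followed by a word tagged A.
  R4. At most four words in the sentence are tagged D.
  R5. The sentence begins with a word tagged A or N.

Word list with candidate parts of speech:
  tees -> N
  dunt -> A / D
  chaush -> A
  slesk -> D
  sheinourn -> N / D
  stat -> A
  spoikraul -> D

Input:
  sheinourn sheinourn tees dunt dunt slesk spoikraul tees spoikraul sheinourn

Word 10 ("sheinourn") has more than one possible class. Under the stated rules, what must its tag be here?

N

Candidates per position — 1:sheinourn {N,D}; 2:sheinourn {N,D}; 3:tees {N}; 4:dunt {A,D}; 5:dunt {A,D}; 6:slesk {D}; 7:spoikraul {D}; 8:tees {N}; 9:spoikraul {D}; 10:sheinourn {N,D}.
If word 1 were D, no tagging could satisfy rule 5; so word 1 is N.
Position 10: the remaining choice is settled jointly with positions 2, 4, 5 — only N at position 10 is part of a tagging that satisfies every rule.
So the tagging must be: N N N A D D D N D N.
Checking: rule 1 ok; rule 2 ok; rule 3 ok; rule 4 ok; rule 5 ok.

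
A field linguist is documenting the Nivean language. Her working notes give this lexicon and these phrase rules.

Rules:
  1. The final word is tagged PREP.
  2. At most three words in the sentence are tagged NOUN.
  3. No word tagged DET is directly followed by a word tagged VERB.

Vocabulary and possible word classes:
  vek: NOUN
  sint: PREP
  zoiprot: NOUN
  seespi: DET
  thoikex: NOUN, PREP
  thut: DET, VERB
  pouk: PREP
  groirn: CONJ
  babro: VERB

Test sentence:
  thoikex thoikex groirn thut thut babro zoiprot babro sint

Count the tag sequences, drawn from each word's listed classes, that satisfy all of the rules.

Candidates per position — 1:thoikex {NOUN,PREP}; 2:thoikex {NOUN,PREP}; 3:groirn {CONJ}; 4:thut {DET,VERB}; 5:thut {DET,VERB}; 6:babro {VERB}; 7:zoiprot {NOUN}; 8:babro {VERB}; 9:sint {PREP}.
There are 16 candidate sequences in total.
The sequences that satisfy every rule: NOUN NOUN CONJ VERB VERB VERB NOUN VERB PREP; NOUN PREP CONJ VERB VERB VERB NOUN VERB PREP; PREP NOUN CONJ VERB VERB VERB NOUN VERB PREP; PREP PREP CONJ VERB VERB VERB NOUN VERB PREP.
Count = 4.

4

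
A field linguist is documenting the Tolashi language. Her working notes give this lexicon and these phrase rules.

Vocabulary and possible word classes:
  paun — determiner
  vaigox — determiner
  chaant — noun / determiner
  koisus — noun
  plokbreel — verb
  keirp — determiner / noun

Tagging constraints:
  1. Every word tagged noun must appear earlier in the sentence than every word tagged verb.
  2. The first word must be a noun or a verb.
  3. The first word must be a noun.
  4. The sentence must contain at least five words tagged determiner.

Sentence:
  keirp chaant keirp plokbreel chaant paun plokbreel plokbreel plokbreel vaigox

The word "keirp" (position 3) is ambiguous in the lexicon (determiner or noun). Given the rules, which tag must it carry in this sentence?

Candidates per position — 1:keirp {determiner,noun}; 2:chaant {noun,determiner}; 3:keirp {determiner,noun}; 4:plokbreel {verb}; 5:chaant {noun,determiner}; 6:paun {determiner}; 7:plokbreel {verb}; 8:plokbreel {verb}; 9:plokbreel {verb}; 10:vaigox {determiner}.
If word 1 were determiner, no tagging could satisfy rule 2; so word 1 is noun.
If word 2 were noun, no tagging could satisfy rule 4; so word 2 is determiner.
If word 3 were noun, no tagging could satisfy rule 4; so word 3 is determiner.
If word 5 were noun, no tagging could satisfy rule 1; so word 5 is determiner.
The unique satisfying tagging is: noun determiner determiner verb determiner determiner verb verb verb determiner.
Verifying each rule — rule 1 ✓; rule 2 ✓; rule 3 ✓; rule 4 ✓.

determiner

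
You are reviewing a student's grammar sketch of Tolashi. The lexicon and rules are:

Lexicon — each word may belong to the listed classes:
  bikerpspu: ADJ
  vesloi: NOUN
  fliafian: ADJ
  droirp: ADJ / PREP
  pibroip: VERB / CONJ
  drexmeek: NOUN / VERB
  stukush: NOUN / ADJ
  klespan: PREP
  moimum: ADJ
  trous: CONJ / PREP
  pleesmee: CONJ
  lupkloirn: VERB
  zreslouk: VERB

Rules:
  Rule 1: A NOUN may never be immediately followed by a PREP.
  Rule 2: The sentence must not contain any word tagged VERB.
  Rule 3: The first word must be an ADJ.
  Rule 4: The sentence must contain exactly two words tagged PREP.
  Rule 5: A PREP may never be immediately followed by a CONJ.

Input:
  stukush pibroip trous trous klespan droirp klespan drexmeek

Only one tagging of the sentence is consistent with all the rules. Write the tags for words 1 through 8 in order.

ADJ CONJ CONJ CONJ PREP ADJ PREP NOUN

Candidates per position — 1:stukush {NOUN,ADJ}; 2:pibroip {VERB,CONJ}; 3:trous {CONJ,PREP}; 4:trous {CONJ,PREP}; 5:klespan {PREP}; 6:droirp {ADJ,PREP}; 7:klespan {PREP}; 8:drexmeek {NOUN,VERB}.
Position 1: NOUN is ruled out by rule 3; that leaves ADJ.
Position 2: VERB is ruled out by rule 2; that leaves CONJ.
Position 3: PREP is ruled out by rule 4; that leaves CONJ.
Position 4: PREP is ruled out by rule 4; that leaves CONJ.
Position 6: PREP is ruled out by rule 4; that leaves ADJ.
Position 8: VERB is ruled out by rule 2; that leaves NOUN.
The only consistent sequence is: ADJ CONJ CONJ CONJ PREP ADJ PREP NOUN.
Checking: rule 1 ✓; rule 2 ✓; rule 3 ✓; rule 4 ✓; rule 5 ✓.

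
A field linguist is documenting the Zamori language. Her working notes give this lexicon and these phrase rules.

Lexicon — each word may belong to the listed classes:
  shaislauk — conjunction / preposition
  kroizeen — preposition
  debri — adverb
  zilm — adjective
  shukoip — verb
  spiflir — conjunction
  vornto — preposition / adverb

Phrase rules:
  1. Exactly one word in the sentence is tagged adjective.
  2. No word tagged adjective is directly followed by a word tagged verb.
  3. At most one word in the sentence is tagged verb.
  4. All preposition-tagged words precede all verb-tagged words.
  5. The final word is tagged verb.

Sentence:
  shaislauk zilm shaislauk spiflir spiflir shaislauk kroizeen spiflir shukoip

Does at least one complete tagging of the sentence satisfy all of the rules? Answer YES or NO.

Candidates per position — 1:shaislauk {conjunction,preposition}; 2:zilm {adjective}; 3:shaislauk {conjunction,preposition}; 4:spiflir {conjunction}; 5:spiflir {conjunction}; 6:shaislauk {conjunction,preposition}; 7:kroizeen {preposition}; 8:spiflir {conjunction}; 9:shukoip {verb}.
One satisfying assignment: conjunction adjective conjunction conjunction conjunction conjunction preposition conjunction verb.
Verifying each rule — rule 1 satisfied; rule 2 satisfied; rule 3 satisfied; rule 4 satisfied; rule 5 satisfied.

YES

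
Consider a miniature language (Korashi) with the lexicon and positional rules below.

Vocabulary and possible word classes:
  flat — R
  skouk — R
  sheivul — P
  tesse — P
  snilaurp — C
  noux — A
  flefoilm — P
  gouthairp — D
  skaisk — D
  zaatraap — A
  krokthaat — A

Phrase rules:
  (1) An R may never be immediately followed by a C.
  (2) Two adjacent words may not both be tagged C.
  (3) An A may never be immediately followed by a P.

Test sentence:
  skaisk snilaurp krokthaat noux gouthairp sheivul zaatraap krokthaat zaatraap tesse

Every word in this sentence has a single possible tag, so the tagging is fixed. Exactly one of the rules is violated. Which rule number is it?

Fixed tagging: D C A A D P A A A P.
Rule check: R1 ✓, R2 ✓, R3 ✗.
Only rule 3 fails.

3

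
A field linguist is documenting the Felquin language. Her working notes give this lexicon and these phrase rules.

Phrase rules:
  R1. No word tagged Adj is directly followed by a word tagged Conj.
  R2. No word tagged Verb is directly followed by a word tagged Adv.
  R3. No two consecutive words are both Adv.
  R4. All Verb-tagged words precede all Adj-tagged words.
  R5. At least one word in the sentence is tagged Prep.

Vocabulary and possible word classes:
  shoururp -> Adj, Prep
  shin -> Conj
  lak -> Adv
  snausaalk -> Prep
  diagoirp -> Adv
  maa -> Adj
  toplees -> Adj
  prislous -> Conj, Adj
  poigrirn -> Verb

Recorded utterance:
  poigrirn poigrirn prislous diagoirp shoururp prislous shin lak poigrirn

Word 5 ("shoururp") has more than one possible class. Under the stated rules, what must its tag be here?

Prep

Candidates per position — 1:poigrirn {Verb}; 2:poigrirn {Verb}; 3:prislous {Conj,Adj}; 4:diagoirp {Adv}; 5:shoururp {Adj,Prep}; 6:prislous {Conj,Adj}; 7:shin {Conj}; 8:lak {Adv}; 9:poigrirn {Verb}.
Position 3: Adj is ruled out by rule 4; that leaves Conj.
Position 5: Adj is ruled out by rule 1; that leaves Prep.
Position 6: Adj is ruled out by rule 1; that leaves Conj.
So the tagging must be: Verb Verb Conj Adv Prep Conj Conj Adv Verb.
Rule-by-rule: rule 1 ok; rule 2 ok; rule 3 ok; rule 4 ok; rule 5 ok.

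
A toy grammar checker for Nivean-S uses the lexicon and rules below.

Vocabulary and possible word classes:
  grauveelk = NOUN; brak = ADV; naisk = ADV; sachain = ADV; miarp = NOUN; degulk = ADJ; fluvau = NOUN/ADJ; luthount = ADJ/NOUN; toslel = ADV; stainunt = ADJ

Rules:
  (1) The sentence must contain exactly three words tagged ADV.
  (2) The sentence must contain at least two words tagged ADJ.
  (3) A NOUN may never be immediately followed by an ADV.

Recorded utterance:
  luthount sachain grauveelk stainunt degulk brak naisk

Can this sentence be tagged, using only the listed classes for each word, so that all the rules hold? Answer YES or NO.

Candidates per position — 1:luthount {ADJ,NOUN}; 2:sachain {ADV}; 3:grauveelk {NOUN}; 4:stainunt {ADJ}; 5:degulk {ADJ}; 6:brak {ADV}; 7:naisk {ADV}.
One satisfying assignment: ADJ ADV NOUN ADJ ADJ ADV ADV.
Check: rule 1 ✓; rule 2 ✓; rule 3 ✓.

YES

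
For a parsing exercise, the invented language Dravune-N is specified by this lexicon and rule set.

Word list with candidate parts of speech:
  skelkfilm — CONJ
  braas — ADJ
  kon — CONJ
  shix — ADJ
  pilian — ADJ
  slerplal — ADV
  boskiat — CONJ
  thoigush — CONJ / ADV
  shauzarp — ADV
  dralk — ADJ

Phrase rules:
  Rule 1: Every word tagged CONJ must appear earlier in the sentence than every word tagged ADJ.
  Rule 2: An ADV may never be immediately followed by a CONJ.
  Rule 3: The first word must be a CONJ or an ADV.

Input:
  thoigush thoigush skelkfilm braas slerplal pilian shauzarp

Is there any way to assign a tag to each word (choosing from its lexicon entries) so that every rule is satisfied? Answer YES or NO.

Candidates per position — 1:thoigush {CONJ,ADV}; 2:thoigush {CONJ,ADV}; 3:skelkfilm {CONJ}; 4:braas {ADJ}; 5:slerplal {ADV}; 6:pilian {ADJ}; 7:shauzarp {ADV}.
One satisfying assignment: CONJ CONJ CONJ ADJ ADV ADJ ADV.
Rule-by-rule: rule 1 ✓; rule 2 ✓; rule 3 ✓.

YES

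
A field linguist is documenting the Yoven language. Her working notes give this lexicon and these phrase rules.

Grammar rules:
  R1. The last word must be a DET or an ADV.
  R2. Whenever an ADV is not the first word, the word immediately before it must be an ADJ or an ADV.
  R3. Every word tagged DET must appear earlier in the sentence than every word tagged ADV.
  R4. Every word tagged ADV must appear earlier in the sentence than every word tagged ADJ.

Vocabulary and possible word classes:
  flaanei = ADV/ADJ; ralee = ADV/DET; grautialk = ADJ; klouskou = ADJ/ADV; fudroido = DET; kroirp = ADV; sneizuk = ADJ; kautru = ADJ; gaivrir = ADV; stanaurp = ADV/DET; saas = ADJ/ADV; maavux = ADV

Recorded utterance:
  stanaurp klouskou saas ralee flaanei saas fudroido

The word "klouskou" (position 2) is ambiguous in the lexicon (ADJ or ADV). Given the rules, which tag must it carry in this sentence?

Candidates per position — 1:stanaurp {ADV,DET}; 2:klouskou {ADJ,ADV}; 3:saas {ADJ,ADV}; 4:ralee {ADV,DET}; 5:flaanei {ADV,ADJ}; 6:saas {ADJ,ADV}; 7:fudroido {DET}.
If word 1 were ADV, no tagging could satisfy rule 3; so word 1 is DET.
If word 2 were ADV, no tagging could satisfy rule 2; so word 2 is ADJ.
If word 3 were ADV, no tagging could satisfy rule 3; so word 3 is ADJ.
If word 4 were ADV, no tagging could satisfy rule 3; so word 4 is DET.
If word 5 were ADV, no tagging could satisfy rule 2; so word 5 is ADJ.
If word 6 were ADV, no tagging could satisfy rule 3; so word 6 is ADJ.
The only consistent sequence is: DET ADJ ADJ DET ADJ ADJ DET.
Check: rule 1 holds; rule 2 holds; rule 3 holds; rule 4 holds.

ADJ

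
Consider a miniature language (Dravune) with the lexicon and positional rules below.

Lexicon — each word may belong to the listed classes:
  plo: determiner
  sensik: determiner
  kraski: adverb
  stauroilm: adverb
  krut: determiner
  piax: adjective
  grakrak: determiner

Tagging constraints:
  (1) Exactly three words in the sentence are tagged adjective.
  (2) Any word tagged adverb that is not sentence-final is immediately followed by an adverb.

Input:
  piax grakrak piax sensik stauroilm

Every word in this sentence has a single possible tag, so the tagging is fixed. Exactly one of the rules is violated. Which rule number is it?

Fixed tagging: adjective determiner adjective determiner adverb.
Rule check: R1 fails, R2 ok.
Only rule 1 fails.

1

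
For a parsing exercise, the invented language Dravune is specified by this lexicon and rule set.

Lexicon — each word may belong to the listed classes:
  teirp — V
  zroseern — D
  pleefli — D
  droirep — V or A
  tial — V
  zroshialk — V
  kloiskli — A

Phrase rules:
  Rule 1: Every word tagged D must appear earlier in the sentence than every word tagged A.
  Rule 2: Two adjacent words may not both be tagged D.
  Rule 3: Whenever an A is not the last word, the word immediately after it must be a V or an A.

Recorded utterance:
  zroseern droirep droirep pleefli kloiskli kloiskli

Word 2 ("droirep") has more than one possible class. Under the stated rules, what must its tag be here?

V

Candidates per position — 1:zroseern {D}; 2:droirep {V,A}; 3:droirep {V,A}; 4:pleefli {D}; 5:kloiskli {A}; 6:kloiskli {A}.
If word 2 were A, no tagging could satisfy rule 1; so word 2 is V.
If word 3 were A, no tagging could satisfy rule 1; so word 3 is V.
The unique satisfying tagging is: D V V D A A.
Check: rule 1 satisfied; rule 2 satisfied; rule 3 satisfied.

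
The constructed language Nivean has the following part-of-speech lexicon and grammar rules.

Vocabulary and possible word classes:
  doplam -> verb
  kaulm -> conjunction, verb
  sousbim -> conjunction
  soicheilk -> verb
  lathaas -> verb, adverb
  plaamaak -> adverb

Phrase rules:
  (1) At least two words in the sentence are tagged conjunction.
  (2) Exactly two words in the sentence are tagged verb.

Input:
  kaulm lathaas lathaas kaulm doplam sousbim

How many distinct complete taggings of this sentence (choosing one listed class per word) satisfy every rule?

Candidates per position — 1:kaulm {conjunction,verb}; 2:lathaas {verb,adverb}; 3:lathaas {verb,adverb}; 4:kaulm {conjunction,verb}; 5:doplam {verb}; 6:sousbim {conjunction}.
There are 16 candidate sequences in total.
The sequences that satisfy every rule: conjunction verb adverb conjunction verb conjunction; conjunction adverb verb conjunction verb conjunction; conjunction adverb adverb verb verb conjunction; verb adverb adverb conjunction verb conjunction.
Count = 4.

4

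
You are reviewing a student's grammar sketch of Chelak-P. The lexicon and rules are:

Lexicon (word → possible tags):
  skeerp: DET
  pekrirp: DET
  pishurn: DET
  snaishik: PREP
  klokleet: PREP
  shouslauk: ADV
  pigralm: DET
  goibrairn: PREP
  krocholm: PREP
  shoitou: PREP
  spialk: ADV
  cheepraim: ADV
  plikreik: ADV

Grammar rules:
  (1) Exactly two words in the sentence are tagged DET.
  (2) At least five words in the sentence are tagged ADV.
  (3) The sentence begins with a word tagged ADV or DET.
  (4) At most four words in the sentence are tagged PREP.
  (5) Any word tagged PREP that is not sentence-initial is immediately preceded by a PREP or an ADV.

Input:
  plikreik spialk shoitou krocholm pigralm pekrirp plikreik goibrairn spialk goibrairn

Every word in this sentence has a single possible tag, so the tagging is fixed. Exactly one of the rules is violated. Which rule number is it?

2

Fixed tagging: ADV ADV PREP PREP DET DET ADV PREP ADV PREP.
Rule check: R1 ✓, R2 ✗, R3 ✓, R4 ✓, R5 ✓.
Only rule 2 fails.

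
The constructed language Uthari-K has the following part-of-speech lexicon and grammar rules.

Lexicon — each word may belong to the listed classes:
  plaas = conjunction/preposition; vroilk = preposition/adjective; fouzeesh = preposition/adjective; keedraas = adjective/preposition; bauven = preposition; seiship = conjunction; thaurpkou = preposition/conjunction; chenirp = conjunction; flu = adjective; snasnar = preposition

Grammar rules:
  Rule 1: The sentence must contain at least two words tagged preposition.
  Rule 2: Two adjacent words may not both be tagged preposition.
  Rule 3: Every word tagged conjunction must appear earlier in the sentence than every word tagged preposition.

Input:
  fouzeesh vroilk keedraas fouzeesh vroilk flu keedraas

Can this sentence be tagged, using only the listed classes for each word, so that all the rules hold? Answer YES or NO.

YES

Candidates per position — 1:fouzeesh {preposition,adjective}; 2:vroilk {preposition,adjective}; 3:keedraas {adjective,preposition}; 4:fouzeesh {preposition,adjective}; 5:vroilk {preposition,adjective}; 6:flu {adjective}; 7:keedraas {adjective,preposition}.
One satisfying assignment: adjective adjective preposition adjective adjective adjective preposition.
Verifying each rule — rule 1 satisfied; rule 2 satisfied; rule 3 satisfied.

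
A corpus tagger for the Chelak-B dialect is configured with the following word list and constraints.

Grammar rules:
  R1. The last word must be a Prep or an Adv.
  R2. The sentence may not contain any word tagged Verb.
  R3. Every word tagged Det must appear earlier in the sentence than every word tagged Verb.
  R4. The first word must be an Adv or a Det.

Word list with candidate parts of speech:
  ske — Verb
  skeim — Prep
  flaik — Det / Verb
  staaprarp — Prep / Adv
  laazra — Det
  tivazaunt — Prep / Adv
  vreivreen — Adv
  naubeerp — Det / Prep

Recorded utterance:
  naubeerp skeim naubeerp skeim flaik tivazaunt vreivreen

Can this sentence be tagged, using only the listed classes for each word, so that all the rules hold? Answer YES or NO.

Candidates per position — 1:naubeerp {Det,Prep}; 2:skeim {Prep}; 3:naubeerp {Det,Prep}; 4:skeim {Prep}; 5:flaik {Det,Verb}; 6:tivazaunt {Prep,Adv}; 7:vreivreen {Adv}.
One satisfying assignment: Det Prep Prep Prep Det Prep Adv.
Verifying each rule — rule 1 ✓; rule 2 ✓; rule 3 ✓; rule 4 ✓.

YES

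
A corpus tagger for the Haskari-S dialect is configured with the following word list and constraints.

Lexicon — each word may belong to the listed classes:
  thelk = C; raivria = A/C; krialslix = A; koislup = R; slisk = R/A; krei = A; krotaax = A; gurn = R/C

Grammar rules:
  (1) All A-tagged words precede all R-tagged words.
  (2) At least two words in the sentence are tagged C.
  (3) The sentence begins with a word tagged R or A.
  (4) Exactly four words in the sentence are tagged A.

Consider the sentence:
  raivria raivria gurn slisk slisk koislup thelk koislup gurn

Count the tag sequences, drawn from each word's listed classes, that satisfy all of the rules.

Candidates per position — 1:raivria {A,C}; 2:raivria {A,C}; 3:gurn {R,C}; 4:slisk {R,A}; 5:slisk {R,A}; 6:koislup {R}; 7:thelk {C}; 8:koislup {R}; 9:gurn {R,C}.
There are 64 candidate sequences in total.
The sequences that satisfy every rule: A A C A A R C R R; A A C A A R C R C.
Count = 2.

2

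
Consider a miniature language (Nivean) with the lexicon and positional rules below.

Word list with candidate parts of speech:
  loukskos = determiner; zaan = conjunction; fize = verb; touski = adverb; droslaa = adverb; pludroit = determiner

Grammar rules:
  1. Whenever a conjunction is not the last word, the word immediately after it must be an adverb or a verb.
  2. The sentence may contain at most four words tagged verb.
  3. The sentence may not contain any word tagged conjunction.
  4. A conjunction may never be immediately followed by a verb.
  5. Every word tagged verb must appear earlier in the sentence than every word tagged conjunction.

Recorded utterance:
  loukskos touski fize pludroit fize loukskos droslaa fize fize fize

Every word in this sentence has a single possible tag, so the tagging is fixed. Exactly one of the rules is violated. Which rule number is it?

Fixed tagging: determiner adverb verb determiner verb determiner adverb verb verb verb.
Checking each rule: R1 pass, R2 fail, R3 pass, R4 pass, R5 pass.
Only rule 2 fails.

2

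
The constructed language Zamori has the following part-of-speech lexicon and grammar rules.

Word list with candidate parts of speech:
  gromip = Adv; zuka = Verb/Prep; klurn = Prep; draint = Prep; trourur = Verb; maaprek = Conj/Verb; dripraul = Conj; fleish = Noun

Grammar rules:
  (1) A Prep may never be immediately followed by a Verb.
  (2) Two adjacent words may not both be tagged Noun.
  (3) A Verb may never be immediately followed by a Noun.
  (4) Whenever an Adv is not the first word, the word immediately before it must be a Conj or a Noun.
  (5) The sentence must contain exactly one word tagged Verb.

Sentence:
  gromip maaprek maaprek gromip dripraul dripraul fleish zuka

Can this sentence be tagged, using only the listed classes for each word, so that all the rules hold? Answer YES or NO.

Candidates per position — 1:gromip {Adv}; 2:maaprek {Conj,Verb}; 3:maaprek {Conj,Verb}; 4:gromip {Adv}; 5:dripraul {Conj}; 6:dripraul {Conj}; 7:fleish {Noun}; 8:zuka {Verb,Prep}.
One satisfying assignment: Adv Conj Conj Adv Conj Conj Noun Verb.
Check: rule 1 ✓; rule 2 ✓; rule 3 ✓; rule 4 ✓; rule 5 ✓.

YES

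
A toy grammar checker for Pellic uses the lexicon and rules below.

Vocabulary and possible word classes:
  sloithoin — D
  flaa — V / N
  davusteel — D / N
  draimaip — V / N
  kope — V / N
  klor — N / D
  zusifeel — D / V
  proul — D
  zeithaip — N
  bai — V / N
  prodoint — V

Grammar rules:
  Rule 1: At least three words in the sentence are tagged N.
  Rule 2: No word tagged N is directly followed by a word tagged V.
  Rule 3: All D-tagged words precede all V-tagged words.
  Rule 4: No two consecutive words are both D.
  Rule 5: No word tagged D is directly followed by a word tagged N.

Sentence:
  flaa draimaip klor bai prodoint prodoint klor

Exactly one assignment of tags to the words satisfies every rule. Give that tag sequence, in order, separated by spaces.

N N D V V V N

Candidates per position — 1:flaa {V,N}; 2:draimaip {V,N}; 3:klor {N,D}; 4:bai {V,N}; 5:prodoint {V}; 6:prodoint {V}; 7:klor {N,D}.
If word 3 were N, no tagging could satisfy rule 2; so word 3 is D.
If word 4 were N, no tagging could satisfy rule 2; so word 4 is V.
If word 7 were D, no tagging could satisfy rule 1; so word 7 is N.
If word 1 were V, no tagging could satisfy rule 1; so word 1 is N.
If word 2 were V, no tagging could satisfy rule 1; so word 2 is N.
That leaves exactly one tagging: N N D V V V N.
Check: rule 1 ok; rule 2 ok; rule 3 ok; rule 4 ok; rule 5 ok.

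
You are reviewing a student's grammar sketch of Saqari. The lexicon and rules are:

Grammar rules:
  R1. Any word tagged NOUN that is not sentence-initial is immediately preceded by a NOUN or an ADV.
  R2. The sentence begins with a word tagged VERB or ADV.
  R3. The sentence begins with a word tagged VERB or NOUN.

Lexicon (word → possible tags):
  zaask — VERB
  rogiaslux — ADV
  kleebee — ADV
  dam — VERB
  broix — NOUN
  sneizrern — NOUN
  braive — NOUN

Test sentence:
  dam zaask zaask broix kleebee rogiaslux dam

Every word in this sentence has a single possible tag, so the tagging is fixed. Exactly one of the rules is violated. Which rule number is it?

Fixed tagging: VERB VERB VERB NOUN ADV ADV VERB.
Rule check: R1 fail, R2 pass, R3 pass.
Only rule 1 fails.

1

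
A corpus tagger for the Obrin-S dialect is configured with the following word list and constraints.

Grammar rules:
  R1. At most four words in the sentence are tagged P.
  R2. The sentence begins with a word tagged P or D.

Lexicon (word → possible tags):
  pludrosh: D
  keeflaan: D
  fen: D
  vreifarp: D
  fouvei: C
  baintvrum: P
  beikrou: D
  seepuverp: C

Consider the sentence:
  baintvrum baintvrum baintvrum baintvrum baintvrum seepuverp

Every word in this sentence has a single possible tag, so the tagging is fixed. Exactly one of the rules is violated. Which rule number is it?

1

Fixed tagging: P P P P P C.
Rule check: R1 fails, R2 ok.
Only rule 1 fails.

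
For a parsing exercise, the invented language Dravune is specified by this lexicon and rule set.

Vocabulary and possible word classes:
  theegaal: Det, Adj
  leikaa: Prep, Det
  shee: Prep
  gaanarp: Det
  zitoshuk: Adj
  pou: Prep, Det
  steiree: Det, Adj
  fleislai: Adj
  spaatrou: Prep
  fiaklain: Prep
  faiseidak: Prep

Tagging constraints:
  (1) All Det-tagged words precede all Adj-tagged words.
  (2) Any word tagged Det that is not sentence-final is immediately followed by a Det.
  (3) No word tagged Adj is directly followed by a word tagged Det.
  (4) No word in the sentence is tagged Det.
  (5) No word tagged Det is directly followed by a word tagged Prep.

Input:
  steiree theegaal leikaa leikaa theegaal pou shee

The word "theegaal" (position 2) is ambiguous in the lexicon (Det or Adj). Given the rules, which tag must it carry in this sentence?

Candidates per position — 1:steiree {Det,Adj}; 2:theegaal {Det,Adj}; 3:leikaa {Prep,Det}; 4:leikaa {Prep,Det}; 5:theegaal {Det,Adj}; 6:pou {Prep,Det}; 7:shee {Prep}.
At position 1, choosing Det makes rule 2 impossible to satisfy; hence Adj.
At position 2, choosing Det makes rule 1 impossible to satisfy; hence Adj.
At position 3, choosing Det makes rule 1 impossible to satisfy; hence Prep.
At position 4, choosing Det makes rule 1 impossible to satisfy; hence Prep.
At position 5, choosing Det makes rule 1 impossible to satisfy; hence Adj.
At position 6, choosing Det makes rule 1 impossible to satisfy; hence Prep.
That leaves exactly one tagging: Adj Adj Prep Prep Adj Prep Prep.
Check: rule 1 ok; rule 2 ok; rule 3 ok; rule 4 ok; rule 5 ok.

Adj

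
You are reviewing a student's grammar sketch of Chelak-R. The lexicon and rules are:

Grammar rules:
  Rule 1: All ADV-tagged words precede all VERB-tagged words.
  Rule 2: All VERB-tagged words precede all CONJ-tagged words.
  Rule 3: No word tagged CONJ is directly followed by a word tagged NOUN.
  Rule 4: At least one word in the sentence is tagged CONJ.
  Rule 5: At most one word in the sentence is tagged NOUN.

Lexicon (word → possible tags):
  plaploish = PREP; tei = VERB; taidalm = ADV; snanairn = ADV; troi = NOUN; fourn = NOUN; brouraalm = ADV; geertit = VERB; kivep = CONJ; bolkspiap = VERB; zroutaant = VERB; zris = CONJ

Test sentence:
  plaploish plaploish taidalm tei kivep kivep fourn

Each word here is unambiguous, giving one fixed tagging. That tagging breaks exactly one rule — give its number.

Fixed tagging: PREP PREP ADV VERB CONJ CONJ NOUN.
Checking each rule: R1 ok, R2 ok, R3 fails, R4 ok, R5 ok.
Only rule 3 fails.

3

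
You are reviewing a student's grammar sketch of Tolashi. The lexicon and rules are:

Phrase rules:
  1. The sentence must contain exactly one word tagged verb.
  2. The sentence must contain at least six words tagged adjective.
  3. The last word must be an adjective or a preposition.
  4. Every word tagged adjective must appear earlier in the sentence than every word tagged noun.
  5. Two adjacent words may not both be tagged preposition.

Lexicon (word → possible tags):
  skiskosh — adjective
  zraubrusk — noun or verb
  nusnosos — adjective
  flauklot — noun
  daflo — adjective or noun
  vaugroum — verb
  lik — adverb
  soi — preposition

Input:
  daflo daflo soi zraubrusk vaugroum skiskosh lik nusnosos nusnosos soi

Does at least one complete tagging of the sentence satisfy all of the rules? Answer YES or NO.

NO

Candidates per position — 1:daflo {adjective,noun}; 2:daflo {adjective,noun}; 3:soi {preposition}; 4:zraubrusk {noun,verb}; 5:vaugroum {verb}; 6:skiskosh {adjective}; 7:lik {adverb}; 8:nusnosos {adjective}; 9:nusnosos {adjective}; 10:soi {preposition}.
Rule 2 cannot be satisfied by any choice of tags from the lexicon.
So there is no consistent tagging.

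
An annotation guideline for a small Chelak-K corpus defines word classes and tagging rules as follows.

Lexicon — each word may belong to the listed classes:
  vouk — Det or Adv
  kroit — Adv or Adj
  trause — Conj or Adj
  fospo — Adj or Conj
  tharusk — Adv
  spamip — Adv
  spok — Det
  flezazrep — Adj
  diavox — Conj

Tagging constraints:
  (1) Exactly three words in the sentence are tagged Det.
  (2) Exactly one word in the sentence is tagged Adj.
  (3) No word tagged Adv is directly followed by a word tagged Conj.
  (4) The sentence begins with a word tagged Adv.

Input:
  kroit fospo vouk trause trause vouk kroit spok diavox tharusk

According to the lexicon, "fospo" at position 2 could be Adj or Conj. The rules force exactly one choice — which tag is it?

Adj

Candidates per position — 1:kroit {Adv,Adj}; 2:fospo {Adj,Conj}; 3:vouk {Det,Adv}; 4:trause {Conj,Adj}; 5:trause {Conj,Adj}; 6:vouk {Det,Adv}; 7:kroit {Adv,Adj}; 8:spok {Det}; 9:diavox {Conj}; 10:tharusk {Adv}.
Position 1: tagging it Adj would leave rule 4 unsatisfiable, so it must be Adv.
Position 2: tagging it Conj would leave rule 3 unsatisfiable, so it must be Adj.
Position 3: tagging it Adv would leave rule 1 unsatisfiable, so it must be Det.
Position 4: tagging it Adj would leave rule 2 unsatisfiable, so it must be Conj.
Position 5: tagging it Adj would leave rule 2 unsatisfiable, so it must be Conj.
Position 6: tagging it Adv would leave rule 1 unsatisfiable, so it must be Det.
Position 7: tagging it Adj would leave rule 2 unsatisfiable, so it must be Adv.
So the tagging must be: Adv Adj Det Conj Conj Det Adv Det Conj Adv.
Check: rule 1 ok; rule 2 ok; rule 3 ok; rule 4 ok.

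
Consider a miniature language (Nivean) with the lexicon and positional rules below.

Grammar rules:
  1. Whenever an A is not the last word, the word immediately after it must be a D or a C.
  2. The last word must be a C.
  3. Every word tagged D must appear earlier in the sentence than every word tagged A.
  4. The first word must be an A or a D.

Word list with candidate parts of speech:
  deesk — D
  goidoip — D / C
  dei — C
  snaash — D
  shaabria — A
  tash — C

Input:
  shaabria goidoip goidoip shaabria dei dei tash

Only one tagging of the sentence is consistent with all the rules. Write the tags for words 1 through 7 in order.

A C C A C C C

Candidates per position — 1:shaabria {A}; 2:goidoip {D,C}; 3:goidoip {D,C}; 4:shaabria {A}; 5:dei {C}; 6:dei {C}; 7:tash {C}.
Position 2: D is ruled out by rule 3; that leaves C.
Position 3: D is ruled out by rule 3; that leaves C.
So the tagging must be: A C C A C C C.
Checking: rule 1 ✓; rule 2 ✓; rule 3 ✓; rule 4 ✓.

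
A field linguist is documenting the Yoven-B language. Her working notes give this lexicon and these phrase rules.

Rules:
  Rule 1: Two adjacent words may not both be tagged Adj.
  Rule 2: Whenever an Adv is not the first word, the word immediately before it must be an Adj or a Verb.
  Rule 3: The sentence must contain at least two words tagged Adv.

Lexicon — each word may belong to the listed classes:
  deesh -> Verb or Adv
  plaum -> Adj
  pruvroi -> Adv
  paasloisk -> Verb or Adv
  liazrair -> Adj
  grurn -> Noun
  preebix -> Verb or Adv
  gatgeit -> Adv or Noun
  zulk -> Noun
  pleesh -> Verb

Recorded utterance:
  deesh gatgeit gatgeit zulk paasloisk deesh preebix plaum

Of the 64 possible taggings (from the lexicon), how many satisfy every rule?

Candidates per position — 1:deesh {Verb,Adv}; 2:gatgeit {Adv,Noun}; 3:gatgeit {Adv,Noun}; 4:zulk {Noun}; 5:paasloisk {Verb,Adv}; 6:deesh {Verb,Adv}; 7:preebix {Verb,Adv}; 8:plaum {Adj}.
There are 64 candidate sequences in total.
The sequences that satisfy every rule: Verb Adv Noun Noun Verb Verb Adv Adj; Verb Adv Noun Noun Verb Adv Verb Adj; Adv Noun Noun Noun Verb Verb Adv Adj; Adv Noun Noun Noun Verb Adv Verb Adj.
Count = 4.

4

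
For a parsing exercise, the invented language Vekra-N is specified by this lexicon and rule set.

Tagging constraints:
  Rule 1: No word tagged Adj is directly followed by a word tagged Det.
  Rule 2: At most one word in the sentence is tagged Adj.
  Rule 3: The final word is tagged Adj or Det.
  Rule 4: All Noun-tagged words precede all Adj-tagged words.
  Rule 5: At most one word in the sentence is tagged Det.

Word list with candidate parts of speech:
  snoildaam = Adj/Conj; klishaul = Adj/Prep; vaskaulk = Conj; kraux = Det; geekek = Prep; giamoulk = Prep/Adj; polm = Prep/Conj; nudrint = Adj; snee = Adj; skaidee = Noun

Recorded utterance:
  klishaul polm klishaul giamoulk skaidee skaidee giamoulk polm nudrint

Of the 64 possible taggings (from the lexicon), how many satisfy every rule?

4

Candidates per position — 1:klishaul {Adj,Prep}; 2:polm {Prep,Conj}; 3:klishaul {Adj,Prep}; 4:giamoulk {Prep,Adj}; 5:skaidee {Noun}; 6:skaidee {Noun}; 7:giamoulk {Prep,Adj}; 8:polm {Prep,Conj}; 9:nudrint {Adj}.
There are 64 candidate sequences in total.
The sequences that satisfy every rule: Prep Prep Prep Prep Noun Noun Prep Prep Adj; Prep Prep Prep Prep Noun Noun Prep Conj Adj; Prep Conj Prep Prep Noun Noun Prep Prep Adj; Prep Conj Prep Prep Noun Noun Prep Conj Adj.
Count = 4.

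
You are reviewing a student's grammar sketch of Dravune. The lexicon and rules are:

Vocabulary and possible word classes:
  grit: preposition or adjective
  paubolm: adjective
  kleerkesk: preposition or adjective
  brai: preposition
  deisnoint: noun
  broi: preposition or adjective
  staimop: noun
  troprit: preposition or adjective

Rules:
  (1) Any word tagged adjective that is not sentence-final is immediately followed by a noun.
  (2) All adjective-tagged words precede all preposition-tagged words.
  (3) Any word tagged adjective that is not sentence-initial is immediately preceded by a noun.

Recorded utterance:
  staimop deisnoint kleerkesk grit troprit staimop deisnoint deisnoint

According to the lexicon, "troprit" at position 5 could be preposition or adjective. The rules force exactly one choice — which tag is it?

preposition

Candidates per position — 1:staimop {noun}; 2:deisnoint {noun}; 3:kleerkesk {preposition,adjective}; 4:grit {preposition,adjective}; 5:troprit {preposition,adjective}; 6:staimop {noun}; 7:deisnoint {noun}; 8:deisnoint {noun}.
Word 3 cannot be adjective — rule 1 would then fail for every completion. It is preposition.
Word 4 cannot be adjective — rule 1 would then fail for every completion. It is preposition.
Word 5 cannot be adjective — rule 2 would then fail for every completion. It is preposition.
The unique satisfying tagging is: noun noun preposition preposition preposition noun noun noun.
Verifying each rule — rule 1 holds; rule 2 holds; rule 3 holds.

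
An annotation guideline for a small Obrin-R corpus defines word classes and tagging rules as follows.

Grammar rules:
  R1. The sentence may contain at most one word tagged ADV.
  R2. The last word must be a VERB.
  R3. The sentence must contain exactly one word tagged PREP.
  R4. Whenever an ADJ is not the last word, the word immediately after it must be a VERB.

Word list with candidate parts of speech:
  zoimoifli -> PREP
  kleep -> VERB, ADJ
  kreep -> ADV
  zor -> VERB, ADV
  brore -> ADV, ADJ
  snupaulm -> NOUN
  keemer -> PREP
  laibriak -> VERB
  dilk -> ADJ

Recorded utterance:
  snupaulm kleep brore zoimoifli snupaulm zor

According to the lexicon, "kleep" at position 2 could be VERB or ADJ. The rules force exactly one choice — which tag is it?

Candidates per position — 1:snupaulm {NOUN}; 2:kleep {VERB,ADJ}; 3:brore {ADV,ADJ}; 4:zoimoifli {PREP}; 5:snupaulm {NOUN}; 6:zor {VERB,ADV}.
Word 2 cannot be ADJ — rule 4 would then fail for every completion. It is VERB.
Word 3 cannot be ADJ — rule 4 would then fail for every completion. It is ADV.
Word 6 cannot be ADV — rule 1 would then fail for every completion. It is VERB.
The unique satisfying tagging is: NOUN VERB ADV PREP NOUN VERB.
Rule-by-rule: rule 1 ok; rule 2 ok; rule 3 ok; rule 4 ok.

VERB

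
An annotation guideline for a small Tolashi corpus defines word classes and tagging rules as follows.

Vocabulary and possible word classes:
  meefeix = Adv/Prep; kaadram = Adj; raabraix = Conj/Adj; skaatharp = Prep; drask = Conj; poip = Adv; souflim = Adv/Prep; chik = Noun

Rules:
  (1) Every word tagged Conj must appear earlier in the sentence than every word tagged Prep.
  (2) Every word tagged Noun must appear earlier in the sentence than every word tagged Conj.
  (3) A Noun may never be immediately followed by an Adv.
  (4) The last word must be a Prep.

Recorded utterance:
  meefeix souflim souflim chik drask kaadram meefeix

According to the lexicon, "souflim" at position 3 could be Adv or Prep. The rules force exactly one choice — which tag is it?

Candidates per position — 1:meefeix {Adv,Prep}; 2:souflim {Adv,Prep}; 3:souflim {Adv,Prep}; 4:chik {Noun}; 5:drask {Conj}; 6:kaadram {Adj}; 7:meefeix {Adv,Prep}.
If word 1 were Prep, no tagging could satisfy rule 1; so word 1 is Adv.
If word 2 were Prep, no tagging could satisfy rule 1; so word 2 is Adv.
If word 3 were Prep, no tagging could satisfy rule 1; so word 3 is Adv.
If word 7 were Adv, no tagging could satisfy rule 4; so word 7 is Prep.
So the tagging must be: Adv Adv Adv Noun Conj Adj Prep.
Rule-by-rule: rule 1 ✓; rule 2 ✓; rule 3 ✓; rule 4 ✓.

Adv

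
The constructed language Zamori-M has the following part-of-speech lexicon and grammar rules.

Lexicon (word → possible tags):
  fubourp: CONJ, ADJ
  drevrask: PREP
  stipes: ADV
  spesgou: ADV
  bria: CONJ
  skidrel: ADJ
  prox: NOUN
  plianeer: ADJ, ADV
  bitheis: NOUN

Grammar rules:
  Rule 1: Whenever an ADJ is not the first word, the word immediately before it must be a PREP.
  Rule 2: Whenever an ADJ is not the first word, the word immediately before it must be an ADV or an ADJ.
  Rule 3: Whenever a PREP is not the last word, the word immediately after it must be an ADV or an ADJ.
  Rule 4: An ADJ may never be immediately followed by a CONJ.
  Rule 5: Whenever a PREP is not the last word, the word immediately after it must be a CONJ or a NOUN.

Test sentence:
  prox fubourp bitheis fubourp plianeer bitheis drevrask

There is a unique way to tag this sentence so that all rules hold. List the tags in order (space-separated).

Candidates per position — 1:prox {NOUN}; 2:fubourp {CONJ,ADJ}; 3:bitheis {NOUN}; 4:fubourp {CONJ,ADJ}; 5:plianeer {ADJ,ADV}; 6:bitheis {NOUN}; 7:drevrask {PREP}.
Position 2: tagging it ADJ would leave rule 1 unsatisfiable, so it must be CONJ.
Position 4: tagging it ADJ would leave rule 1 unsatisfiable, so it must be CONJ.
Position 5: tagging it ADJ would leave rule 1 unsatisfiable, so it must be ADV.
That leaves exactly one tagging: NOUN CONJ NOUN CONJ ADV NOUN PREP.
Check: rule 1 satisfied; rule 2 satisfied; rule 3 satisfied; rule 4 satisfied; rule 5 satisfied.

NOUN CONJ NOUN CONJ ADV NOUN PREP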